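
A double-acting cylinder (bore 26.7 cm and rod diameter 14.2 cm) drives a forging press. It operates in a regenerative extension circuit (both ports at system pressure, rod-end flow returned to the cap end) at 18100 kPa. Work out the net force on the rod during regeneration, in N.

F ≈ 2.87e5 N

With equal pressure on both faces, forces on the annular region cancel; the net push is pressure × rod cross-section.
Rod cross-section A_rod = π/4 × (14.2 cm)² = 158.4 cm^2
F = P × A_rod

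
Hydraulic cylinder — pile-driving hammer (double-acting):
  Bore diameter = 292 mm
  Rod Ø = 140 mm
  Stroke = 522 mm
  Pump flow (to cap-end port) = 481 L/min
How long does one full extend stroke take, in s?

Cap-side area A_cap = π/4 × (292 mm)² = 66970 mm^2
Swept volume V = A × L; t = V / Q = A·L / Q

t ≈ 4.36 s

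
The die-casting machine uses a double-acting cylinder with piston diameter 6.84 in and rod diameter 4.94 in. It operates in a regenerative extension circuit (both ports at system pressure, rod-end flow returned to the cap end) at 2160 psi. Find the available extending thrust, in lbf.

With equal pressure on both faces, forces on the annular region cancel; the net push is pressure × rod cross-section.
Rod cross-section A_rod = π/4 × (4.94 in)² = 19.17 in^2
F = P × A_rod

F ≈ 41400 lbf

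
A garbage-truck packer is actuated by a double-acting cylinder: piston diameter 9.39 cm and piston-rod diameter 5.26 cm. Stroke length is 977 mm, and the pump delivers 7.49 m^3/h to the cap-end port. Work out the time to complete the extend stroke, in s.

Cap-side area A_cap = π/4 × (9.39 cm)² = 69.25 cm^2
Swept volume V = A × L; t = V / Q = A·L / Q

t ≈ 3.25 s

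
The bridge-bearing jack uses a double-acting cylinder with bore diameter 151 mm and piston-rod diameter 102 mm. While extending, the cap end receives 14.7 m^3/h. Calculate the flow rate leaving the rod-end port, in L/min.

Q_out ≈ 133 L/min

Cap-side area A_cap = π/4 × (151 mm)² = 17910 mm^2
Rod-side annular area A_ann = π/4 × (151² − 102²) = 9737 mm^2
Piston speed v = Q_in/A_cap; rod-end outflow Q_out = v × A_ann = Q_in × A_ann/A_cap.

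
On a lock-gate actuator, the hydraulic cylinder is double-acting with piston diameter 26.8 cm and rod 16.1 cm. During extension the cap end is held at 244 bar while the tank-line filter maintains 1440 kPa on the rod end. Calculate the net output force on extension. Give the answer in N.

F ≈ 1.32e6 N

Cap-side area A_cap = π/4 × (26.8 cm)² = 564.1 cm^2
Rod-side annular area A_ann = π/4 × (26.8² − 16.1²) = 360.5 cm^2
Net thrust = P_cap·A_cap − P_rod·A_ann = 1.376e6 N − 51920 N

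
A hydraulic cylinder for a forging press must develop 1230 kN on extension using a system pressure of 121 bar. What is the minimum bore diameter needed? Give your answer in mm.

Extension force acts on the full piston face: F = P × (π/4)D².
D = √(4F / (πP)) = √(4 × 1230 kN / (π × 121 bar))

D ≈ 360 mm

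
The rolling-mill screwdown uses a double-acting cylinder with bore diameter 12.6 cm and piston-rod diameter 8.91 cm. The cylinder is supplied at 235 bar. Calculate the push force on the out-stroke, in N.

F ≈ 2.93e5 N

Cap-side area A_cap = π/4 × (12.6 cm)² = 124.7 cm^2
F = P × A_cap = 235 bar × A_cap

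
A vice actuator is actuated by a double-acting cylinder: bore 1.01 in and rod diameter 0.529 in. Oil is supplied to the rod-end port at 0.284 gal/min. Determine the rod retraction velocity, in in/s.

Rod-side annular area A_ann = π/4 × (1.01² − 0.529²) = 0.5814 in^2
Flow into the rod-end port fills the annular volume.
v = Q / A

v ≈ 1.88 in/s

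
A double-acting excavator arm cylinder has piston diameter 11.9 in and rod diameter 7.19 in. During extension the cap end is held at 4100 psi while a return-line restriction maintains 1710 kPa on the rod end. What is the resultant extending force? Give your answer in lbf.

F ≈ 4.38e5 lbf

Cap-side area A_cap = π/4 × (11.9 in)² = 111.2 in^2
Rod-side annular area A_ann = π/4 × (11.9² − 7.19²) = 70.62 in^2
Net thrust = P_cap·A_cap − P_rod·A_ann = 4.560e5 lbf − 17510 lbf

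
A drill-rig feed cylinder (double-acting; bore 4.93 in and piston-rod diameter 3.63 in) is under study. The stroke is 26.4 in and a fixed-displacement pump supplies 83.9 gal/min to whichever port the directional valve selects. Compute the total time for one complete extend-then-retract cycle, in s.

Cap-side area A_cap = π/4 × (4.93 in)² = 19.09 in^2
Rod-side annular area A_ann = π/4 × (4.93² − 3.63²) = 8.740 in^2
t_ext = A_cap·L/Q = 1.560 s
t_ret = A_ann·L/Q = 0.7143 s
t_cycle = t_ext + t_ret

t ≈ 2.27 s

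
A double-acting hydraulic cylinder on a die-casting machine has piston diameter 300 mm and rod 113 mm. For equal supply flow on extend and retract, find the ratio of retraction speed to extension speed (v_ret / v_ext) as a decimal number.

Cap-side area A_cap = π/4 × (300 mm)² = 70690 mm^2
Rod-side annular area A_ann = π/4 × (300² − 113²) = 60660 mm^2
For equal Q, v ∝ 1/A, so v_ret/v_ext = A_cap/A_ann.

v_ret/v_ext ≈ 1.17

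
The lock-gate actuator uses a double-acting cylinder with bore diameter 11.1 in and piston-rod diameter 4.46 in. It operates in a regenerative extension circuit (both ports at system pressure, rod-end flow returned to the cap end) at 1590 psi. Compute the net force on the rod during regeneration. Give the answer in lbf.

F ≈ 24800 lbf

With equal pressure on both faces, forces on the annular region cancel; the net push is pressure × rod cross-section.
Rod cross-section A_rod = π/4 × (4.46 in)² = 15.62 in^2
F = P × A_rod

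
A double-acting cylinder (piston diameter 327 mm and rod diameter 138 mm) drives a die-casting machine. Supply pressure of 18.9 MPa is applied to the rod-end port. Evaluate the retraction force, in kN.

F ≈ 1300 kN

Rod-side annular area A_ann = π/4 × (327² − 138²) = 69020 mm^2
On retraction the pressure acts on the annular area (bore minus rod).
F = P × A_ann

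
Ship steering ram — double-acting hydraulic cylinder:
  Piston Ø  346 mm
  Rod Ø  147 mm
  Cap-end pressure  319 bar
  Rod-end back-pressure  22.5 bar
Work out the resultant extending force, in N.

Cap-side area A_cap = π/4 × (346 mm)² = 94020 mm^2
Rod-side annular area A_ann = π/4 × (346² − 147²) = 77050 mm^2
Net thrust = P_cap·A_cap − P_rod·A_ann = 2.999e6 N − 1.734e5 N

F ≈ 2.83e6 N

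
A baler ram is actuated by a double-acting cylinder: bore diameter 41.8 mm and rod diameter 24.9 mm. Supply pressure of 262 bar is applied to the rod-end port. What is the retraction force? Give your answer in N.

F ≈ 23200 N

Rod-side annular area A_ann = π/4 × (41.8² − 24.9²) = 885.3 mm^2
On retraction the pressure acts on the annular area (bore minus rod).
F = P × A_ann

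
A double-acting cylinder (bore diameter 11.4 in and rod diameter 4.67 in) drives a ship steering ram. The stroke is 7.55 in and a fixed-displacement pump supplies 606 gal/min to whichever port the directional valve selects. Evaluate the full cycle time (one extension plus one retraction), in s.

t ≈ 0.605 s

Cap-side area A_cap = π/4 × (11.4 in)² = 102.1 in^2
Rod-side annular area A_ann = π/4 × (11.4² − 4.67²) = 84.94 in^2
t_ext = A_cap·L/Q = 0.3303 s
t_ret = A_ann·L/Q = 0.2749 s
t_cycle = t_ext + t_ret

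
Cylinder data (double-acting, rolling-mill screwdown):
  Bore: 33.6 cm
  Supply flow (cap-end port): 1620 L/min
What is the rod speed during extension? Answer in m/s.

v ≈ 0.305 m/s

Cap-side area A_cap = π/4 × (33.6 cm)² = 886.7 cm^2
v = Q / A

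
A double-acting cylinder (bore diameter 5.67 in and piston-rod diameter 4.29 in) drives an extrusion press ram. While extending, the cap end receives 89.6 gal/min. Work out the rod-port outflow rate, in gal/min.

Cap-side area A_cap = π/4 × (5.67 in)² = 25.25 in^2
Rod-side annular area A_ann = π/4 × (5.67² − 4.29²) = 10.80 in^2
Piston speed v = Q_in/A_cap; rod-end outflow Q_out = v × A_ann = Q_in × A_ann/A_cap.

Q_out ≈ 38.3 gal/min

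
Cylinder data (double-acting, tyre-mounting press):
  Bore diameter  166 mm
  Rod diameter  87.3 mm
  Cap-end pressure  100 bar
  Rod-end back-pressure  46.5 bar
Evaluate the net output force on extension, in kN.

Cap-side area A_cap = π/4 × (166 mm)² = 21640 mm^2
Rod-side annular area A_ann = π/4 × (166² − 87.3²) = 15660 mm^2
Net thrust = P_cap·A_cap − P_rod·A_ann = 216.4 kN − 72.80 kN

F ≈ 144 kN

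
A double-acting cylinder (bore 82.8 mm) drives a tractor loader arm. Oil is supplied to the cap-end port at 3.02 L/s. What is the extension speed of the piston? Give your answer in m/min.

Cap-side area A_cap = π/4 × (82.8 mm)² = 5385 mm^2
v = Q / A

v ≈ 33.7 m/min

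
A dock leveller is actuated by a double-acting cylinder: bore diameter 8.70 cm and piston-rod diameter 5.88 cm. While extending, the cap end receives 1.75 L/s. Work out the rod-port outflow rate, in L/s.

Q_out ≈ 0.951 L/s

Cap-side area A_cap = π/4 × (8.70 cm)² = 59.45 cm^2
Rod-side annular area A_ann = π/4 × (8.70² − 5.88²) = 32.29 cm^2
Piston speed v = Q_in/A_cap; rod-end outflow Q_out = v × A_ann = Q_in × A_ann/A_cap.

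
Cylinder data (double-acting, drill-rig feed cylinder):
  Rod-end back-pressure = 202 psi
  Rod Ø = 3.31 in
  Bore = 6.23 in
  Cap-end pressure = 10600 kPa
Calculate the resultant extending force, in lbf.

Cap-side area A_cap = π/4 × (6.23 in)² = 30.48 in^2
Rod-side annular area A_ann = π/4 × (6.23² − 3.31²) = 21.88 in^2
Net thrust = P_cap·A_cap − P_rod·A_ann = 46870 lbf − 4419 lbf

F ≈ 42400 lbf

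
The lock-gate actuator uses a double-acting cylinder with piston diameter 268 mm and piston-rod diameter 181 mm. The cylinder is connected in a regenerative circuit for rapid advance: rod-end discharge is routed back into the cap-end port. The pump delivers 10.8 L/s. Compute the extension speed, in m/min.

v ≈ 25.2 m/min

In regeneration the rod-end outflow joins the pump flow into the cap end, so the net volume the pump must supply per unit advance equals the rod cross-section area.
Rod cross-section A_rod = π/4 × (181 mm)² = 25730 mm^2
v = Q_pump / A_rod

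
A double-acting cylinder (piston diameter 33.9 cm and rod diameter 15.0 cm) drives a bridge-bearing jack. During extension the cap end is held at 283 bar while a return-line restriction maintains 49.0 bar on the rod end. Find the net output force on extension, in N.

Cap-side area A_cap = π/4 × (33.9 cm)² = 902.6 cm^2
Rod-side annular area A_ann = π/4 × (33.9² − 15.0²) = 725.9 cm^2
Net thrust = P_cap·A_cap − P_rod·A_ann = 2.554e6 N − 3.557e5 N

F ≈ 2.20e6 N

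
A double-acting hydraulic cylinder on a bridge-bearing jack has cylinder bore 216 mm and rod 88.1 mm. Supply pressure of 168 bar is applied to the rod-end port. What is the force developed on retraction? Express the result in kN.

F ≈ 513 kN

Rod-side annular area A_ann = π/4 × (216² − 88.1²) = 30550 mm^2
On retraction the pressure acts on the annular area (bore minus rod).
F = P × A_ann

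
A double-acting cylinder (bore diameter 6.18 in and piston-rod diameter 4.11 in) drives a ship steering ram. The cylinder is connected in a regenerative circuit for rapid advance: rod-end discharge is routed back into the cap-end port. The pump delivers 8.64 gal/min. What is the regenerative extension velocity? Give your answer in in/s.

v ≈ 2.51 in/s

In regeneration the rod-end outflow joins the pump flow into the cap end, so the net volume the pump must supply per unit advance equals the rod cross-section area.
Rod cross-section A_rod = π/4 × (4.11 in)² = 13.27 in^2
v = Q_pump / A_rod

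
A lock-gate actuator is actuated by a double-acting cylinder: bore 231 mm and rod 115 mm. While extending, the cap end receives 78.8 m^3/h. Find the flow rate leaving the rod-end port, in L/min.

Cap-side area A_cap = π/4 × (231 mm)² = 41910 mm^2
Rod-side annular area A_ann = π/4 × (231² − 115²) = 31520 mm^2
Piston speed v = Q_in/A_cap; rod-end outflow Q_out = v × A_ann = Q_in × A_ann/A_cap.

Q_out ≈ 988 L/min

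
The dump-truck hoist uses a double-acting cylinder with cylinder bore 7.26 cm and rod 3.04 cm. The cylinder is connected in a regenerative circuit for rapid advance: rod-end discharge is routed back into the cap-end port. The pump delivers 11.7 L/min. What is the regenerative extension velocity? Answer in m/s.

v ≈ 0.269 m/s

In regeneration the rod-end outflow joins the pump flow into the cap end, so the net volume the pump must supply per unit advance equals the rod cross-section area.
Rod cross-section A_rod = π/4 × (3.04 cm)² = 7.258 cm^2
v = Q_pump / A_rod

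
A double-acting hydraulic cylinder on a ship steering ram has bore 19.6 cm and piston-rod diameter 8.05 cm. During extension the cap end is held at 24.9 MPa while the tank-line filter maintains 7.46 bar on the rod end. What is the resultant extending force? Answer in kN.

Cap-side area A_cap = π/4 × (19.6 cm)² = 301.7 cm^2
Rod-side annular area A_ann = π/4 × (19.6² − 8.05²) = 250.8 cm^2
Net thrust = P_cap·A_cap − P_rod·A_ann = 751.3 kN − 18.71 kN

F ≈ 733 kN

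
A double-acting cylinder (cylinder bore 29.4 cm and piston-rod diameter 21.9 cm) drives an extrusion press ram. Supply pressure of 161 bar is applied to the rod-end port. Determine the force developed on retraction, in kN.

Rod-side annular area A_ann = π/4 × (29.4² − 21.9²) = 302.2 cm^2
On retraction the pressure acts on the annular area (bore minus rod).
F = P × A_ann

F ≈ 487 kN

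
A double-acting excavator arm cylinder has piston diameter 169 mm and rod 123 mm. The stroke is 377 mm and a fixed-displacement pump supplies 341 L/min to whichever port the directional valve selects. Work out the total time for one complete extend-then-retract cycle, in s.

t ≈ 2.19 s

Cap-side area A_cap = π/4 × (169 mm)² = 22430 mm^2
Rod-side annular area A_ann = π/4 × (169² − 123²) = 10550 mm^2
t_ext = A_cap·L/Q = 1.488 s
t_ret = A_ann·L/Q = 0.6998 s
t_cycle = t_ext + t_ret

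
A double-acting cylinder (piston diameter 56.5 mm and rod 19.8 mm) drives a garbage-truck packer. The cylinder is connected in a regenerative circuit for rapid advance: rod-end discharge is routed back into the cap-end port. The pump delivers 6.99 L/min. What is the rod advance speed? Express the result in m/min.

In regeneration the rod-end outflow joins the pump flow into the cap end, so the net volume the pump must supply per unit advance equals the rod cross-section area.
Rod cross-section A_rod = π/4 × (19.8 mm)² = 307.9 mm^2
v = Q_pump / A_rod

v ≈ 22.7 m/min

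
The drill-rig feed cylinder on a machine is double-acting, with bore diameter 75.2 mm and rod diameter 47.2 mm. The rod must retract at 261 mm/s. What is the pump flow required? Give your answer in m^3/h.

Rod-side annular area A_ann = π/4 × (75.2² − 47.2²) = 2692 mm^2
Q = A × v

Q ≈ 2.53 m^3/h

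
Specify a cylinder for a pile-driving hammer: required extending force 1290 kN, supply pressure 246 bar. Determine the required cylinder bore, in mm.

Extension force acts on the full piston face: F = P × (π/4)D².
D = √(4F / (πP)) = √(4 × 1290 kN / (π × 246 bar))

D ≈ 258 mm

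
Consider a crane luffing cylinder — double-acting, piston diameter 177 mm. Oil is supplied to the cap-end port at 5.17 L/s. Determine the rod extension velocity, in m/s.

v ≈ 0.210 m/s

Cap-side area A_cap = π/4 × (177 mm)² = 24610 mm^2
v = Q / A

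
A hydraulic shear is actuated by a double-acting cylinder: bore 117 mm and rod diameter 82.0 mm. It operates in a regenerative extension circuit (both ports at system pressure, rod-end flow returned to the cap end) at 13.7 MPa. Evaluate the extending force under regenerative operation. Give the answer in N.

With equal pressure on both faces, forces on the annular region cancel; the net push is pressure × rod cross-section.
Rod cross-section A_rod = π/4 × (82.0 mm)² = 5281 mm^2
F = P × A_rod

F ≈ 72300 N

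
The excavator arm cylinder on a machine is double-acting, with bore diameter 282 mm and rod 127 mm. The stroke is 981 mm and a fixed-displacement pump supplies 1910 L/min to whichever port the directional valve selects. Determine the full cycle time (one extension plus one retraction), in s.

t ≈ 3.46 s

Cap-side area A_cap = π/4 × (282 mm)² = 62460 mm^2
Rod-side annular area A_ann = π/4 × (282² − 127²) = 49790 mm^2
t_ext = A_cap·L/Q = 1.925 s
t_ret = A_ann·L/Q = 1.534 s
t_cycle = t_ext + t_ret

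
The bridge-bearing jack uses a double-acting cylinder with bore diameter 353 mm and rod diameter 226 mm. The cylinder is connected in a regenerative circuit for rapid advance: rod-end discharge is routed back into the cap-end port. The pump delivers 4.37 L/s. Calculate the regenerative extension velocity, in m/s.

v ≈ 0.109 m/s

In regeneration the rod-end outflow joins the pump flow into the cap end, so the net volume the pump must supply per unit advance equals the rod cross-section area.
Rod cross-section A_rod = π/4 × (226 mm)² = 40110 mm^2
v = Q_pump / A_rod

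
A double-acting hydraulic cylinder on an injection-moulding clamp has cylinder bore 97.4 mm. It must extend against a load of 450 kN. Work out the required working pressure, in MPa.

P ≈ 60.4 MPa

Cap-side area A_cap = π/4 × (97.4 mm)² = 7451 mm^2
P = F / A = 450 kN / A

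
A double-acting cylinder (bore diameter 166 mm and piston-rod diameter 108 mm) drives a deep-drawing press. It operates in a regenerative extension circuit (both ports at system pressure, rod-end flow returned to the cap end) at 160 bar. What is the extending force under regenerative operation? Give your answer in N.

F ≈ 1.47e5 N

With equal pressure on both faces, forces on the annular region cancel; the net push is pressure × rod cross-section.
Rod cross-section A_rod = π/4 × (108 mm)² = 9161 mm^2
F = P × A_rod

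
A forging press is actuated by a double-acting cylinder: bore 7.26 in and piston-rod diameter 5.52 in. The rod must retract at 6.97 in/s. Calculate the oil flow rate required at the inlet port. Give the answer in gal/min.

Rod-side annular area A_ann = π/4 × (7.26² − 5.52²) = 17.47 in^2
Q = A × v

Q ≈ 31.6 gal/min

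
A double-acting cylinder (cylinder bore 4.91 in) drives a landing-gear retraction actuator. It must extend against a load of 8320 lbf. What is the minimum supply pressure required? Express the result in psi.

Cap-side area A_cap = π/4 × (4.91 in)² = 18.93 in^2
P = F / A = 8320 lbf / A

P ≈ 439 psi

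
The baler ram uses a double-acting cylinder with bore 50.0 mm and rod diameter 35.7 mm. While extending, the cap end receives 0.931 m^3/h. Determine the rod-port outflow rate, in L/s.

Cap-side area A_cap = π/4 × (50.0 mm)² = 1963 mm^2
Rod-side annular area A_ann = π/4 × (50.0² − 35.7²) = 962.5 mm^2
Piston speed v = Q_in/A_cap; rod-end outflow Q_out = v × A_ann = Q_in × A_ann/A_cap.

Q_out ≈ 0.127 L/s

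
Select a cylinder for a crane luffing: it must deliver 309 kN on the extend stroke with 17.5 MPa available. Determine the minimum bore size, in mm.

D ≈ 150 mm

Extension force acts on the full piston face: F = P × (π/4)D².
D = √(4F / (πP)) = √(4 × 309 kN / (π × 17.5 MPa))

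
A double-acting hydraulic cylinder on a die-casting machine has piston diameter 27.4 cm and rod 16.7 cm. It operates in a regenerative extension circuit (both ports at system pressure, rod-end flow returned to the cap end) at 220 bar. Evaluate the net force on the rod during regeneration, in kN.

With equal pressure on both faces, forces on the annular region cancel; the net push is pressure × rod cross-section.
Rod cross-section A_rod = π/4 × (16.7 cm)² = 219.0 cm^2
F = P × A_rod

F ≈ 482 kN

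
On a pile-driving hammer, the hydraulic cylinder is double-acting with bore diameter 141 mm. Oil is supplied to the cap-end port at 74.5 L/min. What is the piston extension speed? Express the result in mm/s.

v ≈ 79.5 mm/s

Cap-side area A_cap = π/4 × (141 mm)² = 15610 mm^2
v = Q / A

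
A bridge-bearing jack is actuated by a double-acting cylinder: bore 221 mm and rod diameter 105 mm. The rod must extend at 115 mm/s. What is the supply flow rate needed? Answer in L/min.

Cap-side area A_cap = π/4 × (221 mm)² = 38360 mm^2
Q = A × v

Q ≈ 265 L/min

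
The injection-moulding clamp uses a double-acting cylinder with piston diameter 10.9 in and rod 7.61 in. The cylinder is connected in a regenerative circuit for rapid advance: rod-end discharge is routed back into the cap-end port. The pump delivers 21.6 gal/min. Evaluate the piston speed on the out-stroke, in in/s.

In regeneration the rod-end outflow joins the pump flow into the cap end, so the net volume the pump must supply per unit advance equals the rod cross-section area.
Rod cross-section A_rod = π/4 × (7.61 in)² = 45.48 in^2
v = Q_pump / A_rod

v ≈ 1.83 in/s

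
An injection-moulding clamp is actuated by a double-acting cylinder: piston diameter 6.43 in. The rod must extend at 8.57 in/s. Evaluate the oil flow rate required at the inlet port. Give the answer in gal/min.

Q ≈ 72.3 gal/min

Cap-side area A_cap = π/4 × (6.43 in)² = 32.47 in^2
Q = A × v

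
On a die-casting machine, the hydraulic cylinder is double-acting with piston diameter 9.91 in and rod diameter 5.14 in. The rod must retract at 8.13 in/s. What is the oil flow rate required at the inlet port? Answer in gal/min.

Q ≈ 119 gal/min

Rod-side annular area A_ann = π/4 × (9.91² − 5.14²) = 56.38 in^2
Q = A × v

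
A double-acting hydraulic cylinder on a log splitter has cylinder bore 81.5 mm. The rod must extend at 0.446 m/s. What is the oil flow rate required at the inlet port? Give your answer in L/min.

Q ≈ 140 L/min

Cap-side area A_cap = π/4 × (81.5 mm)² = 5217 mm^2
Q = A × v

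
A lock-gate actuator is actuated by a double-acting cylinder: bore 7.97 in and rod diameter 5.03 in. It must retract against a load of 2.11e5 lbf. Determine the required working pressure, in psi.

P ≈ 7030 psi

Rod-side annular area A_ann = π/4 × (7.97² − 5.03²) = 30.02 in^2
Retraction: pressure acts on the annular area.
P = F / A = 2.11e5 lbf / A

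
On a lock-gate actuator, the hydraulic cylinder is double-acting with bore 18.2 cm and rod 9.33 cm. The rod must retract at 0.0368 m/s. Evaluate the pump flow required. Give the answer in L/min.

Q ≈ 42.3 L/min

Rod-side annular area A_ann = π/4 × (18.2² − 9.33²) = 191.8 cm^2
Q = A × v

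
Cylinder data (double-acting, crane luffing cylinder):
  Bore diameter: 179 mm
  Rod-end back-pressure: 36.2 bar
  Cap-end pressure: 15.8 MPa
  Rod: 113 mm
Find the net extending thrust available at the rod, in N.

Cap-side area A_cap = π/4 × (179 mm)² = 25160 mm^2
Rod-side annular area A_ann = π/4 × (179² − 113²) = 15140 mm^2
Net thrust = P_cap·A_cap − P_rod·A_ann = 3.976e5 N − 54790 N

F ≈ 3.43e5 N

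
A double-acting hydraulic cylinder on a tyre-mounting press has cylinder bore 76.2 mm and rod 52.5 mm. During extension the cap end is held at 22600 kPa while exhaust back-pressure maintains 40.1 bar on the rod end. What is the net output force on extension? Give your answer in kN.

F ≈ 93.5 kN

Cap-side area A_cap = π/4 × (76.2 mm)² = 4560 mm^2
Rod-side annular area A_ann = π/4 × (76.2² − 52.5²) = 2396 mm^2
Net thrust = P_cap·A_cap − P_rod·A_ann = 103.1 kN − 9.606 kN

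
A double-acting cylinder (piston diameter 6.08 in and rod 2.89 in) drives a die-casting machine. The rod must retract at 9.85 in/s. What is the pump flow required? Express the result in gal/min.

Q ≈ 57.5 gal/min

Rod-side annular area A_ann = π/4 × (6.08² − 2.89²) = 22.47 in^2
Q = A × v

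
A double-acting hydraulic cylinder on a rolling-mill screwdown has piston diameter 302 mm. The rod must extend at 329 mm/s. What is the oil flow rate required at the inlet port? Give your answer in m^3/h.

Cap-side area A_cap = π/4 × (302 mm)² = 71630 mm^2
Q = A × v

Q ≈ 84.8 m^3/h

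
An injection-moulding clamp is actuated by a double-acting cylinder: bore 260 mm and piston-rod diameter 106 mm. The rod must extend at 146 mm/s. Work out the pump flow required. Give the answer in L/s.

Q ≈ 7.75 L/s

Cap-side area A_cap = π/4 × (260 mm)² = 53090 mm^2
Q = A × v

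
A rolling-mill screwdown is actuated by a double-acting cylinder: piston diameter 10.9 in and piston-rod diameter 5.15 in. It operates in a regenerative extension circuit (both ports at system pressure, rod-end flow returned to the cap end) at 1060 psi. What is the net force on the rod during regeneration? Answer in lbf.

With equal pressure on both faces, forces on the annular region cancel; the net push is pressure × rod cross-section.
Rod cross-section A_rod = π/4 × (5.15 in)² = 20.83 in^2
F = P × A_rod

F ≈ 22100 lbf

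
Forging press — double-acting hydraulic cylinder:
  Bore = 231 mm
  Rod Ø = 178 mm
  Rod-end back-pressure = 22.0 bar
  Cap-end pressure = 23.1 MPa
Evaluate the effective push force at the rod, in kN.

F ≈ 931 kN

Cap-side area A_cap = π/4 × (231 mm)² = 41910 mm^2
Rod-side annular area A_ann = π/4 × (231² − 178²) = 17030 mm^2
Net thrust = P_cap·A_cap − P_rod·A_ann = 968.1 kN − 37.46 kN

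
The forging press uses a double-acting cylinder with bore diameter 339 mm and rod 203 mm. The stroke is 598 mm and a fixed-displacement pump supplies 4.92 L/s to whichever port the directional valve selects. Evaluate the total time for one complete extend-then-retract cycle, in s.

Cap-side area A_cap = π/4 × (339 mm)² = 90260 mm^2
Rod-side annular area A_ann = π/4 × (339² − 203²) = 57890 mm^2
t_ext = A_cap·L/Q = 10.97 s
t_ret = A_ann·L/Q = 7.037 s
t_cycle = t_ext + t_ret

t ≈ 18.0 s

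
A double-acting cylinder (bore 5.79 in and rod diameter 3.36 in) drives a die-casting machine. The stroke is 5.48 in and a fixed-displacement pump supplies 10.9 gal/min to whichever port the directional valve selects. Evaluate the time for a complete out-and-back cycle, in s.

t ≈ 5.72 s

Cap-side area A_cap = π/4 × (5.79 in)² = 26.33 in^2
Rod-side annular area A_ann = π/4 × (5.79² − 3.36²) = 17.46 in^2
t_ext = A_cap·L/Q = 3.438 s
t_ret = A_ann·L/Q = 2.280 s
t_cycle = t_ext + t_ret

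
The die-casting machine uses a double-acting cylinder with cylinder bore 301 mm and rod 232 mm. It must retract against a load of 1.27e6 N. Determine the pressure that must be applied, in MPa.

Rod-side annular area A_ann = π/4 × (301² − 232²) = 28880 mm^2
Retraction: pressure acts on the annular area.
P = F / A = 1.27e6 N / A

P ≈ 44.0 MPa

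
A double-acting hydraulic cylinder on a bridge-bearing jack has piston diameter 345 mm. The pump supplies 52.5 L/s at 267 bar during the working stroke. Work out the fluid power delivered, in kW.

W ≈ 1400 kW

Hydraulic power = P × Q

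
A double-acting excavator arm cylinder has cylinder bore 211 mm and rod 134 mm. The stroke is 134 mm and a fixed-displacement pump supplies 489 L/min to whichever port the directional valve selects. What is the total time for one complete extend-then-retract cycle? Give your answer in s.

t ≈ 0.918 s

Cap-side area A_cap = π/4 × (211 mm)² = 34970 mm^2
Rod-side annular area A_ann = π/4 × (211² − 134²) = 20860 mm^2
t_ext = A_cap·L/Q = 0.5749 s
t_ret = A_ann·L/Q = 0.3430 s
t_cycle = t_ext + t_ret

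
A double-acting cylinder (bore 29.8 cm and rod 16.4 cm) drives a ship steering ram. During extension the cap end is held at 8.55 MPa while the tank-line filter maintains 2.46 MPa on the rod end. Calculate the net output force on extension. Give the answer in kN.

Cap-side area A_cap = π/4 × (29.8 cm)² = 697.5 cm^2
Rod-side annular area A_ann = π/4 × (29.8² − 16.4²) = 486.2 cm^2
Net thrust = P_cap·A_cap − P_rod·A_ann = 596.3 kN − 119.6 kN

F ≈ 477 kN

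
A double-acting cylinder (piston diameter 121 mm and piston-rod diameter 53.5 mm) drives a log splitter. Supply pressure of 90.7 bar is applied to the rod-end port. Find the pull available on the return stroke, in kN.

Rod-side annular area A_ann = π/4 × (121² − 53.5²) = 9251 mm^2
On retraction the pressure acts on the annular area (bore minus rod).
F = P × A_ann

F ≈ 83.9 kN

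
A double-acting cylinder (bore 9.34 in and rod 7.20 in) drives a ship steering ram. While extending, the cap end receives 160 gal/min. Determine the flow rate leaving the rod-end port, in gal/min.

Cap-side area A_cap = π/4 × (9.34 in)² = 68.51 in^2
Rod-side annular area A_ann = π/4 × (9.34² − 7.20²) = 27.80 in^2
Piston speed v = Q_in/A_cap; rod-end outflow Q_out = v × A_ann = Q_in × A_ann/A_cap.

Q_out ≈ 64.9 gal/min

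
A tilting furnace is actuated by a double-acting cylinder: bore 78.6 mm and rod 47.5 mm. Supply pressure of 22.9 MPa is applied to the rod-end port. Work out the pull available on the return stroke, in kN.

F ≈ 70.5 kN

Rod-side annular area A_ann = π/4 × (78.6² − 47.5²) = 3080 mm^2
On retraction the pressure acts on the annular area (bore minus rod).
F = P × A_ann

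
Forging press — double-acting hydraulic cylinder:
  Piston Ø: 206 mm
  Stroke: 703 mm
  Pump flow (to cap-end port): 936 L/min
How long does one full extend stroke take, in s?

t ≈ 1.50 s

Cap-side area A_cap = π/4 × (206 mm)² = 33330 mm^2
Swept volume V = A × L; t = V / Q = A·L / Q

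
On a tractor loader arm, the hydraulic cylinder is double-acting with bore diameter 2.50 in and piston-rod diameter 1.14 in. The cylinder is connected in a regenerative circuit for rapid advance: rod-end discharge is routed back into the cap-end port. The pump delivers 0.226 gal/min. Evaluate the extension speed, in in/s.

In regeneration the rod-end outflow joins the pump flow into the cap end, so the net volume the pump must supply per unit advance equals the rod cross-section area.
Rod cross-section A_rod = π/4 × (1.14 in)² = 1.021 in^2
v = Q_pump / A_rod

v ≈ 0.852 in/s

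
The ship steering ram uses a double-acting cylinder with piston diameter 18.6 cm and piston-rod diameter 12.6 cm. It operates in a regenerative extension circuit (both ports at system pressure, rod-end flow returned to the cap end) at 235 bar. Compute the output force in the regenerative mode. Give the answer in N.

F ≈ 2.93e5 N

With equal pressure on both faces, forces on the annular region cancel; the net push is pressure × rod cross-section.
Rod cross-section A_rod = π/4 × (12.6 cm)² = 124.7 cm^2
F = P × A_rod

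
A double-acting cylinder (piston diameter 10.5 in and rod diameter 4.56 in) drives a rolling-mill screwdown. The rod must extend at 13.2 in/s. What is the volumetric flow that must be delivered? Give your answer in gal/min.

Cap-side area A_cap = π/4 × (10.5 in)² = 86.59 in^2
Q = A × v

Q ≈ 297 gal/min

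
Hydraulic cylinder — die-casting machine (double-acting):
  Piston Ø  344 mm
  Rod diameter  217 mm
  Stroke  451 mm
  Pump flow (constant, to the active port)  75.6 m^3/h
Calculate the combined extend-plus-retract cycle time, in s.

t ≈ 3.20 s

Cap-side area A_cap = π/4 × (344 mm)² = 92940 mm^2
Rod-side annular area A_ann = π/4 × (344² − 217²) = 55960 mm^2
t_ext = A_cap·L/Q = 1.996 s
t_ret = A_ann·L/Q = 1.202 s
t_cycle = t_ext + t_ret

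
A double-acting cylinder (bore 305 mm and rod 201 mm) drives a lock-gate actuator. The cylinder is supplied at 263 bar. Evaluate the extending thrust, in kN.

Cap-side area A_cap = π/4 × (305 mm)² = 73060 mm^2
F = P × A_cap = 263 bar × A_cap

F ≈ 1920 kN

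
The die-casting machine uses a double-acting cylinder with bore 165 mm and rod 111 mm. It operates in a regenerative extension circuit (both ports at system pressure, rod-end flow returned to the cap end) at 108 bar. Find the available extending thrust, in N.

With equal pressure on both faces, forces on the annular region cancel; the net push is pressure × rod cross-section.
Rod cross-section A_rod = π/4 × (111 mm)² = 9677 mm^2
F = P × A_rod

F ≈ 1.05e5 N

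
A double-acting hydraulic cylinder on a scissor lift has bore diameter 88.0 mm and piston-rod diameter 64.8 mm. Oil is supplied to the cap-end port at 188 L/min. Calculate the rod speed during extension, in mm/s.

Cap-side area A_cap = π/4 × (88.0 mm)² = 6082 mm^2
v = Q / A

v ≈ 515 mm/s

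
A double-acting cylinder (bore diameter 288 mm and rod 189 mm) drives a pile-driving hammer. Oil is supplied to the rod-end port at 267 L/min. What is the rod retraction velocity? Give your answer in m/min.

v ≈ 7.20 m/min

Rod-side annular area A_ann = π/4 × (288² − 189²) = 37090 mm^2
Flow into the rod-end port fills the annular volume.
v = Q / A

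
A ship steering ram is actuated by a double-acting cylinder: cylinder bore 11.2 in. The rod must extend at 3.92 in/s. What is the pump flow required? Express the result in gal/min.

Cap-side area A_cap = π/4 × (11.2 in)² = 98.52 in^2
Q = A × v

Q ≈ 100 gal/min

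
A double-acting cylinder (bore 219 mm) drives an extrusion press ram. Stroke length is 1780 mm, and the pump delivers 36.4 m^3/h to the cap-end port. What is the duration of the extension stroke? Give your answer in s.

Cap-side area A_cap = π/4 × (219 mm)² = 37670 mm^2
Swept volume V = A × L; t = V / Q = A·L / Q

t ≈ 6.63 s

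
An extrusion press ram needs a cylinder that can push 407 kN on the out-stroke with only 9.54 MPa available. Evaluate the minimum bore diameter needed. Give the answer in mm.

Extension force acts on the full piston face: F = P × (π/4)D².
D = √(4F / (πP)) = √(4 × 407 kN / (π × 9.54 MPa))

D ≈ 233 mm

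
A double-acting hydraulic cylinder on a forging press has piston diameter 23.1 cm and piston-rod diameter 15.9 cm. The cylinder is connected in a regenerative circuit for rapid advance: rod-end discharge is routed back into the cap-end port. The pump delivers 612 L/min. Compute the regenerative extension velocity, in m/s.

In regeneration the rod-end outflow joins the pump flow into the cap end, so the net volume the pump must supply per unit advance equals the rod cross-section area.
Rod cross-section A_rod = π/4 × (15.9 cm)² = 198.6 cm^2
v = Q_pump / A_rod

v ≈ 0.514 m/s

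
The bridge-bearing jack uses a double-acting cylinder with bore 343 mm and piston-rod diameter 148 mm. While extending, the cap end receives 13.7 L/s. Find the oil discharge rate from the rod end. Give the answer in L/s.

Cap-side area A_cap = π/4 × (343 mm)² = 92400 mm^2
Rod-side annular area A_ann = π/4 × (343² − 148²) = 75200 mm^2
Piston speed v = Q_in/A_cap; rod-end outflow Q_out = v × A_ann = Q_in × A_ann/A_cap.

Q_out ≈ 11.1 L/s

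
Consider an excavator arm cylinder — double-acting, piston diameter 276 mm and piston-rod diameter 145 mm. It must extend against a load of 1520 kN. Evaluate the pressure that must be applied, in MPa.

P ≈ 25.4 MPa

Cap-side area A_cap = π/4 × (276 mm)² = 59830 mm^2
P = F / A = 1520 kN / A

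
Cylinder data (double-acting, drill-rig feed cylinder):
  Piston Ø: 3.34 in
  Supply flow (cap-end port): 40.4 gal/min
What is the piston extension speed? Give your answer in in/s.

v ≈ 17.8 in/s

Cap-side area A_cap = π/4 × (3.34 in)² = 8.762 in^2
v = Q / A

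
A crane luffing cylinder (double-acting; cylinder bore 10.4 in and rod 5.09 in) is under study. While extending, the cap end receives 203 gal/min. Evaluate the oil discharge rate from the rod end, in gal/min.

Q_out ≈ 154 gal/min

Cap-side area A_cap = π/4 × (10.4 in)² = 84.95 in^2
Rod-side annular area A_ann = π/4 × (10.4² − 5.09²) = 64.60 in^2
Piston speed v = Q_in/A_cap; rod-end outflow Q_out = v × A_ann = Q_in × A_ann/A_cap.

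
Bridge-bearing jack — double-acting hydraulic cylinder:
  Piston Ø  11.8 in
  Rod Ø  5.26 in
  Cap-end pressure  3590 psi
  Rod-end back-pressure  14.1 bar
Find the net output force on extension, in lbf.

Cap-side area A_cap = π/4 × (11.8 in)² = 109.4 in^2
Rod-side annular area A_ann = π/4 × (11.8² − 5.26²) = 87.63 in^2
Net thrust = P_cap·A_cap − P_rod·A_ann = 3.926e5 lbf − 17920 lbf

F ≈ 3.75e5 lbf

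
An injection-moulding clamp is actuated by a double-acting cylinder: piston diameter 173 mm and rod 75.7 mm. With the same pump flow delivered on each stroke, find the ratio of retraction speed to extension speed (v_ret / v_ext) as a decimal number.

Cap-side area A_cap = π/4 × (173 mm)² = 23510 mm^2
Rod-side annular area A_ann = π/4 × (173² − 75.7²) = 19010 mm^2
For equal Q, v ∝ 1/A, so v_ret/v_ext = A_cap/A_ann.

v_ret/v_ext ≈ 1.24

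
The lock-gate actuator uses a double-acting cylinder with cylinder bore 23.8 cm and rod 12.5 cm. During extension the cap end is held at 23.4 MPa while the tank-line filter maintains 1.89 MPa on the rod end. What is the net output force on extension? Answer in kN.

Cap-side area A_cap = π/4 × (23.8 cm)² = 444.9 cm^2
Rod-side annular area A_ann = π/4 × (23.8² − 12.5²) = 322.2 cm^2
Net thrust = P_cap·A_cap − P_rod·A_ann = 1041 kN − 60.89 kN

F ≈ 980 kN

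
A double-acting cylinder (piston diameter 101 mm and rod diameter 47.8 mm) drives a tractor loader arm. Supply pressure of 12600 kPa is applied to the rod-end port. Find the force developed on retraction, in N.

Rod-side annular area A_ann = π/4 × (101² − 47.8²) = 6217 mm^2
On retraction the pressure acts on the annular area (bore minus rod).
F = P × A_ann

F ≈ 78300 N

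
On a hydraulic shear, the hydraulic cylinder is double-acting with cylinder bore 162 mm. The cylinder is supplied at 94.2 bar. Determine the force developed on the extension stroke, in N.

Cap-side area A_cap = π/4 × (162 mm)² = 20610 mm^2
F = P × A_cap = 94.2 bar × A_cap

F ≈ 1.94e5 N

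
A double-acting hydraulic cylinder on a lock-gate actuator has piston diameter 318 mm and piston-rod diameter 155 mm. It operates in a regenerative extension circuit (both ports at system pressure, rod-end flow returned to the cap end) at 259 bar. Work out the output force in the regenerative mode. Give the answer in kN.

With equal pressure on both faces, forces on the annular region cancel; the net push is pressure × rod cross-section.
Rod cross-section A_rod = π/4 × (155 mm)² = 18870 mm^2
F = P × A_rod

F ≈ 489 kN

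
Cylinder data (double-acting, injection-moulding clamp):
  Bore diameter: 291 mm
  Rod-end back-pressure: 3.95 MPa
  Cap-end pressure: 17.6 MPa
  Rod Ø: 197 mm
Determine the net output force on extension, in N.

Cap-side area A_cap = π/4 × (291 mm)² = 66510 mm^2
Rod-side annular area A_ann = π/4 × (291² − 197²) = 36030 mm^2
Net thrust = P_cap·A_cap − P_rod·A_ann = 1.171e6 N − 1.423e5 N

F ≈ 1.03e6 N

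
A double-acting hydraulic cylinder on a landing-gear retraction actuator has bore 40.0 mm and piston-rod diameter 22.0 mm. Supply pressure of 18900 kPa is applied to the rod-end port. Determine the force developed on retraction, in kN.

F ≈ 16.6 kN

Rod-side annular area A_ann = π/4 × (40.0² − 22.0²) = 876.5 mm^2
On retraction the pressure acts on the annular area (bore minus rod).
F = P × A_ann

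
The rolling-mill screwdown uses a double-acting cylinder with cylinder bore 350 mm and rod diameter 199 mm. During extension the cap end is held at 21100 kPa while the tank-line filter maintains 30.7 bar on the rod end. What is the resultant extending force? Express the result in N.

Cap-side area A_cap = π/4 × (350 mm)² = 96210 mm^2
Rod-side annular area A_ann = π/4 × (350² − 199²) = 65110 mm^2
Net thrust = P_cap·A_cap − P_rod·A_ann = 2.030e6 N − 1.999e5 N

F ≈ 1.83e6 N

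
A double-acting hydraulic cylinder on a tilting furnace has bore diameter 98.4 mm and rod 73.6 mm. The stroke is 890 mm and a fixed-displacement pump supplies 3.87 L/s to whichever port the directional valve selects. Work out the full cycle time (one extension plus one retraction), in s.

t ≈ 2.52 s

Cap-side area A_cap = π/4 × (98.4 mm)² = 7605 mm^2
Rod-side annular area A_ann = π/4 × (98.4² − 73.6²) = 3350 mm^2
t_ext = A_cap·L/Q = 1.749 s
t_ret = A_ann·L/Q = 0.7705 s
t_cycle = t_ext + t_ret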